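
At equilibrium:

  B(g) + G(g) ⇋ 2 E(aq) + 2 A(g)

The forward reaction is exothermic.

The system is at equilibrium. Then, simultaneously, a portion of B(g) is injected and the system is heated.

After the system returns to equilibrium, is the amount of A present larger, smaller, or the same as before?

cannot be determined

Adding B (g), a reactant, drives the reaction to the right.
The forward reaction is exothermic. Raising T favours the endothermic direction — shift to the left.
The two effects oppose each other, so the net shift — and hence the change in A — cannot be determined from the given information.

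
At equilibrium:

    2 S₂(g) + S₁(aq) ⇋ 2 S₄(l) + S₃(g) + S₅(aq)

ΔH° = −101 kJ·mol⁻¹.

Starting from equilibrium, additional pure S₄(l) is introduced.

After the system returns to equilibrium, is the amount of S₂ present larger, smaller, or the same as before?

unchanged

S₄ is a pure liquid; its activity is 1 regardless of amount, so Q is unaffected — no shift from this change.
No net shift occurs, so the amount of S₂ is unchanged.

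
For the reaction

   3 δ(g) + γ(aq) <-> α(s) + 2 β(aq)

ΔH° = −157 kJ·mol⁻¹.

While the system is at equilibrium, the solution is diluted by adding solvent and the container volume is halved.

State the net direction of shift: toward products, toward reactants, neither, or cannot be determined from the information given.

right

Dilution lowers every aqueous concentration by the same factor. Δn_aq = 2 − 1 = +1, so the system shifts toward the side with more dissolved moles — to the right.
Gas moles: reactants 3, products 0 (Δn_gas = -3). Compression shifts the system toward the side with fewer moles of gas — to the right.
All effects act in the same direction — net shift to the right.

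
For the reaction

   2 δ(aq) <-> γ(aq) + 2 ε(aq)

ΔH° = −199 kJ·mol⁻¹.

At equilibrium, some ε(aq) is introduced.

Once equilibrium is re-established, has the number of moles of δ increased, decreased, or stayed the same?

increases

Adding ε (aq), a product, drives the reaction to the left.
The net shift is to the left. δ is a reactant, so its amount increases.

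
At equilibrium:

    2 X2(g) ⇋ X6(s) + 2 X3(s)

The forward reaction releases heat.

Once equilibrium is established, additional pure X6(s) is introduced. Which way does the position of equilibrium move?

X6 is a pure solid; its activity is 1 regardless of amount, so Q is unaffected — no shift from this change.

no shift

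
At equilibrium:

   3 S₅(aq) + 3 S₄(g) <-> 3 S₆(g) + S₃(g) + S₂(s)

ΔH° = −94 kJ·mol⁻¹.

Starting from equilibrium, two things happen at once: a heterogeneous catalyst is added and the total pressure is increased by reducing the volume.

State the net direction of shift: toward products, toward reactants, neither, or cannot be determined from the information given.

left

A catalyst speeds both forward and reverse rates equally; it changes neither Q nor K — no shift from this change.
Gas moles: reactants 3, products 4 (Δn_gas = +1). Compression shifts the system toward the side with fewer moles of gas — to the left.
Only the nonzero effect(s) matter; the net shift is to the left.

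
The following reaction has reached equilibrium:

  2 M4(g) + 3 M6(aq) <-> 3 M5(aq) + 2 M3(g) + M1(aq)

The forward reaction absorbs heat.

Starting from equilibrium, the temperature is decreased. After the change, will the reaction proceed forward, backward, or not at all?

The forward reaction is endothermic. Lowering T favours the exothermic direction — shift to the left.

left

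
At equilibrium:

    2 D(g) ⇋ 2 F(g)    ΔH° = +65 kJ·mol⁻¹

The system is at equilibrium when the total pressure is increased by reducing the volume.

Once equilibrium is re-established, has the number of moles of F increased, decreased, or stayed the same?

Gas moles: reactants 2, products 2. Δn_gas = 0, so a volume change leaves Q equal to K — no shift from this change.
No net shift occurs, so the amount of F is unchanged.

unchanged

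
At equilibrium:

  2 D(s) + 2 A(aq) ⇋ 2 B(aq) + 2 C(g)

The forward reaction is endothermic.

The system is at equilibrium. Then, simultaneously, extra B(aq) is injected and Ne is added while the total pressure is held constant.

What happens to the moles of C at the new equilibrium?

cannot be determined

Adding B (aq), a product, drives the reaction to the left.
Adding inert gas at constant total pressure expands the volume and lowers every reacting partial pressure. With Δn_gas = 2 − 0 = +2, Q moves away from K toward the side with fewer gas moles, so the system shifts toward the side with more gas moles — to the right.
The two effects oppose each other, so the net shift — and hence the change in C — cannot be determined from the given information.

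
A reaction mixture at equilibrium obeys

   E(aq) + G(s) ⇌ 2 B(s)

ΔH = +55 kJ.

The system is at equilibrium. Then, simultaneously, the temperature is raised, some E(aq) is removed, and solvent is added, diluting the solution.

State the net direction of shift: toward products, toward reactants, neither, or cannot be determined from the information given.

The forward reaction is endothermic. Raising T favours the endothermic direction — shift to the right.
Removing E (aq), a reactant, drives the reaction to the left.
Dilution lowers every aqueous concentration by the same factor. Δn_aq = 0 − 1 = -1, so the system shifts toward the side with more dissolved moles — to the left.
The individual effects push in opposite directions; without quantitative information the net direction cannot be determined.

cannot be determined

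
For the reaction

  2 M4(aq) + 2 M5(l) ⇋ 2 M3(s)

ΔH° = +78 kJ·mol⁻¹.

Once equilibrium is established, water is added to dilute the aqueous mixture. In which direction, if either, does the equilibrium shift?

left

Dilution lowers every aqueous concentration by the same factor. Δn_aq = 0 − 2 = -2, so the system shifts toward the side with more dissolved moles — to the left.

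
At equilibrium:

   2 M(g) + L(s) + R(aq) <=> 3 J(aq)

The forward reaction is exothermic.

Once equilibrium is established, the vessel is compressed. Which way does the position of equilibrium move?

Gas moles: reactants 2, products 0 (Δn_gas = -2). Compression shifts the system toward the side with fewer moles of gas — to the right.

right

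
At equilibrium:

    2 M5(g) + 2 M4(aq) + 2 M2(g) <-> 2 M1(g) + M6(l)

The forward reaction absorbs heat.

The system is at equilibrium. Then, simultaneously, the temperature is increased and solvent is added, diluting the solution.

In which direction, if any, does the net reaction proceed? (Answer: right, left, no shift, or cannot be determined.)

cannot be determined

The forward reaction is endothermic. Raising T favours the endothermic direction — shift to the right.
Dilution lowers every aqueous concentration by the same factor. Δn_aq = 0 − 2 = -2, so the system shifts toward the side with more dissolved moles — to the left.
The individual effects push in opposite directions; without quantitative information the net direction cannot be determined.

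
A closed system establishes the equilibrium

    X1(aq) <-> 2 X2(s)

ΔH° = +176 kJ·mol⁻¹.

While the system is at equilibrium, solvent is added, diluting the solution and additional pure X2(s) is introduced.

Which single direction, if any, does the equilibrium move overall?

left

Dilution lowers every aqueous concentration by the same factor. Δn_aq = 0 − 1 = -1, so the system shifts toward the side with more dissolved moles — to the left.
X2 is a pure solid; its activity is 1 regardless of amount, so Q is unaffected — no shift from this change.
Only the nonzero effect(s) matter; the net shift is to the left.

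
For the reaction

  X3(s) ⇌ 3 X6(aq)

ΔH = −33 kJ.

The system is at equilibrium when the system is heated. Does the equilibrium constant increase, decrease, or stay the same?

K depends on temperature via the van 't Hoff relation. The forward reaction is exothermic, so raising T decreases K.

decreases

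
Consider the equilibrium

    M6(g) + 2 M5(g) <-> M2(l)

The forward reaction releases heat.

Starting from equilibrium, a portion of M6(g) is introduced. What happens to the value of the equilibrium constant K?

unchanged

The equilibrium constant depends only on temperature. This perturbation may move the position of equilibrium, but since T is unchanged, K itself is unchanged.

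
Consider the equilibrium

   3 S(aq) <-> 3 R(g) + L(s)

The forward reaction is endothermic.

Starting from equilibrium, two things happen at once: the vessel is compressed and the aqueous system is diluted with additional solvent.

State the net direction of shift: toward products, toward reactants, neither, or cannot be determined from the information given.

Gas moles: reactants 0, products 3 (Δn_gas = +3). Compression shifts the system toward the side with fewer moles of gas — to the left.
Dilution lowers every aqueous concentration by the same factor. Δn_aq = 0 − 3 = -3, so the system shifts toward the side with more dissolved moles — to the left.
All effects act in the same direction — net shift to the left.

left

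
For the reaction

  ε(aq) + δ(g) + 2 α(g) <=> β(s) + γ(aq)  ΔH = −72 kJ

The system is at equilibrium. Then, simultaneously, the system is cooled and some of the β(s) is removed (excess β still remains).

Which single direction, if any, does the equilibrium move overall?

right

The forward reaction is exothermic. Lowering T favours the exothermic direction — shift to the right.
β is a pure solid; its activity is 1 regardless of amount, so Q is unaffected — no shift from this change.
Only the nonzero effect(s) matter; the net shift is to the right.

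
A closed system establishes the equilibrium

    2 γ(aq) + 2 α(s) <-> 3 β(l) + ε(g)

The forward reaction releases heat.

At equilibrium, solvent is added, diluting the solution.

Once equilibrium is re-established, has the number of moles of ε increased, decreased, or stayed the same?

Dilution lowers every aqueous concentration by the same factor. Δn_aq = 0 − 2 = -2, so the system shifts toward the side with more dissolved moles — to the left.
The net shift is to the left. ε is a product, so its amount decreases.

decreases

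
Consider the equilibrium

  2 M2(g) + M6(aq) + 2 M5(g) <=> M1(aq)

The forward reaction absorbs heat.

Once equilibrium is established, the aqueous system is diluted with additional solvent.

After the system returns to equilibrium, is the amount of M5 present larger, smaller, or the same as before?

Dilution scales every aqueous concentration by the same factor. Δn_aq = 1 − 1 = 0, so Q is unchanged — no shift.
No net shift occurs, so the amount of M5 is unchanged.

unchanged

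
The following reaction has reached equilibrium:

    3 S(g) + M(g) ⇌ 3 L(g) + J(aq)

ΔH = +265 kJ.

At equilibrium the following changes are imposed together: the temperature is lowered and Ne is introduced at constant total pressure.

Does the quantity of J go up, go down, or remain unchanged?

The forward reaction is endothermic. Lowering T favours the exothermic direction — shift to the left.
Adding inert gas at constant total pressure expands the volume and lowers every reacting partial pressure. With Δn_gas = 3 − 4 = -1, Q moves away from K toward the side with fewer gas moles, so the system shifts toward the side with more gas moles — to the left.
The net shift is to the left. J is a product, so its amount decreases.

decreases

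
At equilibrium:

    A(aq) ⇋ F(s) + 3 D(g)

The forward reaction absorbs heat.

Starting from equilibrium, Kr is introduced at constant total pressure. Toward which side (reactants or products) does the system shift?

right

Adding inert gas at constant total pressure expands the volume and lowers every reacting partial pressure. With Δn_gas = 3 − 0 = +3, Q moves away from K toward the side with fewer gas moles, so the system shifts toward the side with more gas moles — to the right.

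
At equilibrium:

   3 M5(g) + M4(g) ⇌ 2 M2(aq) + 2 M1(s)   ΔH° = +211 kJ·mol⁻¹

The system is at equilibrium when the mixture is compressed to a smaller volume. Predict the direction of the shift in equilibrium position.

Gas moles: reactants 4, products 0 (Δn_gas = -4). Compression shifts the system toward the side with fewer moles of gas — to the right.

right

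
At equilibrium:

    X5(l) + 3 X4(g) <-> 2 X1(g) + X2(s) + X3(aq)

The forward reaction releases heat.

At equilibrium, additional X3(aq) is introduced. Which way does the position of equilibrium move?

left

Adding X3 (aq), a product, drives the reaction to the left.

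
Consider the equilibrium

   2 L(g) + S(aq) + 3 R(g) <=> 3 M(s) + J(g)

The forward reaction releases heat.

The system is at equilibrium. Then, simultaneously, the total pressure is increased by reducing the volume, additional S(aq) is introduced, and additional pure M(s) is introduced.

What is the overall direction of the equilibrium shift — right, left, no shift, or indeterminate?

Gas moles: reactants 5, products 1 (Δn_gas = -4). Compression shifts the system toward the side with fewer moles of gas — to the right.
Adding S (aq), a reactant, drives the reaction to the right.
M is a pure solid; its activity is 1 regardless of amount, so Q is unaffected — no shift from this change.
Only the nonzero effect(s) matter; the net shift is to the right.

right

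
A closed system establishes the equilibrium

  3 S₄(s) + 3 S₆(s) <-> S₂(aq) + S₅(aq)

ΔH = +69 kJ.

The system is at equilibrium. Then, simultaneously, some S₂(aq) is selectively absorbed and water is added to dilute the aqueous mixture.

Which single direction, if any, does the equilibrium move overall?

Removing S₂ (aq), a product, drives the reaction to the right.
Dilution lowers every aqueous concentration by the same factor. Δn_aq = 2 − 0 = +2, so the system shifts toward the side with more dissolved moles — to the right.
All effects act in the same direction — net shift to the right.

right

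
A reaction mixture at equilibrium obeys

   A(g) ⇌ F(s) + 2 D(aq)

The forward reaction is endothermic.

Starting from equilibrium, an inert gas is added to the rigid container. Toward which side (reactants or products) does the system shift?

no shift

At constant volume, adding an inert gas leaves every reacting species' partial pressure unchanged, so Q is unchanged — no shift from this change.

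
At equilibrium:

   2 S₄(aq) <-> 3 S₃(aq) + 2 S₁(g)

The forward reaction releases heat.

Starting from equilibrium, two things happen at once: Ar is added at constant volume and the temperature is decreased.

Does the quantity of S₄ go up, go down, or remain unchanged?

At constant volume, adding an inert gas leaves every reacting species' partial pressure unchanged, so Q is unchanged — no shift from this change.
The forward reaction is exothermic. Lowering T favours the exothermic direction — shift to the right.
The net shift is to the right. S₄ is a reactant, so its amount decreases.

decreases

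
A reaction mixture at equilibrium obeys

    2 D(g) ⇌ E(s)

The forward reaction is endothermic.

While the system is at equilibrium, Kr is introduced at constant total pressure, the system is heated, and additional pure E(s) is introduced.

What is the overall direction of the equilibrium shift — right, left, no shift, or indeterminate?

Adding inert gas at constant total pressure expands the volume and lowers every reacting partial pressure. With Δn_gas = 0 − 2 = -2, Q moves away from K toward the side with fewer gas moles, so the system shifts toward the side with more gas moles — to the left.
The forward reaction is endothermic. Raising T favours the endothermic direction — shift to the right.
E is a pure solid; its activity is 1 regardless of amount, so Q is unaffected — no shift from this change.
The individual effects push in opposite directions; without quantitative information the net direction cannot be determined.

cannot be determined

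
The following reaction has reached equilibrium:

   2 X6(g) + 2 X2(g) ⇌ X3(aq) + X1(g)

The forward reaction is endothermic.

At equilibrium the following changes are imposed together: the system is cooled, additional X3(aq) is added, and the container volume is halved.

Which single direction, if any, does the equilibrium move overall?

cannot be determined

The forward reaction is endothermic. Lowering T favours the exothermic direction — shift to the left.
Adding X3 (aq), a product, drives the reaction to the left.
Gas moles: reactants 4, products 1 (Δn_gas = -3). Compression shifts the system toward the side with fewer moles of gas — to the right.
The individual effects push in opposite directions; without quantitative information the net direction cannot be determined.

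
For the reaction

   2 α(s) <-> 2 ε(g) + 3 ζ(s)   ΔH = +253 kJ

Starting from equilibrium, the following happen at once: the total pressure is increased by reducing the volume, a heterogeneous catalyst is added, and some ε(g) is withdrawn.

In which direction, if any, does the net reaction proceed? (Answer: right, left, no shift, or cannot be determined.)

Gas moles: reactants 0, products 2 (Δn_gas = +2). Compression shifts the system toward the side with fewer moles of gas — to the left.
A catalyst speeds both forward and reverse rates equally; it changes neither Q nor K — no shift from this change.
Removing ε (g), a product, drives the reaction to the right.
The individual effects push in opposite directions; without quantitative information the net direction cannot be determined.

cannot be determined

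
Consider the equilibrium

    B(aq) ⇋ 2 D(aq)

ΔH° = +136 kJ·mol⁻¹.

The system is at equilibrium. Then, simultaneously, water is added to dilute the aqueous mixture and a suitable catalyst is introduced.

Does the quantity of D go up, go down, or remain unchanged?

Dilution lowers every aqueous concentration by the same factor. Δn_aq = 2 − 1 = +1, so the system shifts toward the side with more dissolved moles — to the right.
A catalyst speeds both forward and reverse rates equally; it changes neither Q nor K — no shift from this change.
The net shift is to the right. D is a product, so its amount increases.

increases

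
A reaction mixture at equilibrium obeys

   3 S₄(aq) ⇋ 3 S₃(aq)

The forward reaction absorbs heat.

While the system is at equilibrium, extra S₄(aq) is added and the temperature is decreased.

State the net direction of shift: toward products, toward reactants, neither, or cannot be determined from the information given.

cannot be determined

Adding S₄ (aq), a reactant, drives the reaction to the right.
The forward reaction is endothermic. Lowering T favours the exothermic direction — shift to the left.
The individual effects push in opposite directions; without quantitative information the net direction cannot be determined.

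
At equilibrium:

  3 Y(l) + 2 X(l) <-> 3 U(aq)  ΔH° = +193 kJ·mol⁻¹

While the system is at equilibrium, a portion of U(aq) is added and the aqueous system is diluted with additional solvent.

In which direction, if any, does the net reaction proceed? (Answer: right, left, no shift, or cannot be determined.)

cannot be determined

Adding U (aq), a product, drives the reaction to the left.
Dilution lowers every aqueous concentration by the same factor. Δn_aq = 3 − 0 = +3, so the system shifts toward the side with more dissolved moles — to the right.
The individual effects push in opposite directions; without quantitative information the net direction cannot be determined.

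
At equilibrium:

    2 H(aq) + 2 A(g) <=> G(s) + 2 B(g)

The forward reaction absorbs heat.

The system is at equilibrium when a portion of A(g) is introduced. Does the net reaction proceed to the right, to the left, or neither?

Adding A (g), a reactant, drives the reaction to the right.

right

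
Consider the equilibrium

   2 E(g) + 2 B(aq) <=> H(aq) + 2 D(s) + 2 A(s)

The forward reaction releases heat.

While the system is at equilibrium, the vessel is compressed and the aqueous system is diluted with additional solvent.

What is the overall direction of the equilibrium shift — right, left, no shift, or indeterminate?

Gas moles: reactants 2, products 0 (Δn_gas = -2). Compression shifts the system toward the side with fewer moles of gas — to the right.
Dilution lowers every aqueous concentration by the same factor. Δn_aq = 1 − 2 = -1, so the system shifts toward the side with more dissolved moles — to the left.
The individual effects push in opposite directions; without quantitative information the net direction cannot be determined.

cannot be determined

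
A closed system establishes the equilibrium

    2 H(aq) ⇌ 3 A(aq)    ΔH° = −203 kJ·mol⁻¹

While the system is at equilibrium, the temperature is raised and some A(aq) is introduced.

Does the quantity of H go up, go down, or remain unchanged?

The forward reaction is exothermic. Raising T favours the endothermic direction — shift to the left.
Adding A (aq), a product, drives the reaction to the left.
The net shift is to the left. H is a reactant, so its amount increases.

increases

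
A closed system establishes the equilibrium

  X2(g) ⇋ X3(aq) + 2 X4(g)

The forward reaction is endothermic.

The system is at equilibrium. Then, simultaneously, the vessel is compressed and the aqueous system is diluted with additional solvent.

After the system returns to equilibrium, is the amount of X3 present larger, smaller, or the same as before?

cannot be determined

Gas moles: reactants 1, products 2 (Δn_gas = +1). Compression shifts the system toward the side with fewer moles of gas — to the left.
Dilution lowers every aqueous concentration by the same factor. Δn_aq = 1 − 0 = +1, so the system shifts toward the side with more dissolved moles — to the right.
The two effects oppose each other, so the net shift — and hence the change in X3 — cannot be determined from the given information.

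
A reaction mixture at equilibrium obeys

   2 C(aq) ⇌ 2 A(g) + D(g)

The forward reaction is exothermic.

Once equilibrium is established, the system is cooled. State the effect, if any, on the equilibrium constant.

increases

K depends on temperature via the van 't Hoff relation. The forward reaction is exothermic, so lowering T increases K.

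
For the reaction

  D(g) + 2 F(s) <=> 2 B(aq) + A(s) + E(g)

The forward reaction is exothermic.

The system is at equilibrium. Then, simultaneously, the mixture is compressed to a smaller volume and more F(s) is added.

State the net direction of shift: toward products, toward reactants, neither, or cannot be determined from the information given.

Gas moles: reactants 1, products 1. Δn_gas = 0, so a volume change leaves Q equal to K — no shift from this change.
F is a pure solid; its activity is 1 regardless of amount, so Q is unaffected — no shift from this change.
None of the changes alters Q relative to K, so there is no net shift.

no shift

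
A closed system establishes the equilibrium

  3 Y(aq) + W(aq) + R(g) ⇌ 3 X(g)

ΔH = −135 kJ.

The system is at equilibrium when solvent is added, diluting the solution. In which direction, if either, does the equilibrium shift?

Dilution lowers every aqueous concentration by the same factor. Δn_aq = 0 − 4 = -4, so the system shifts toward the side with more dissolved moles — to the left.

left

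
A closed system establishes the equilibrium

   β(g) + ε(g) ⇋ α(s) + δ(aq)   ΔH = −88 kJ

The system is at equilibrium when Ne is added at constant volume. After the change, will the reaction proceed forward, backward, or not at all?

no shift

At constant volume, adding an inert gas leaves every reacting species' partial pressure unchanged, so Q is unchanged — no shift from this change.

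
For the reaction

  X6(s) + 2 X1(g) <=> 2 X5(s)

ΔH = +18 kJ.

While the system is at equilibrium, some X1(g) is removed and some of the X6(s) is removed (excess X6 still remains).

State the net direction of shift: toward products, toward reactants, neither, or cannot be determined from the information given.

left

Removing X1 (g), a reactant, drives the reaction to the left.
X6 is a pure solid; its activity is 1 regardless of amount, so Q is unaffected — no shift from this change.
Only the nonzero effect(s) matter; the net shift is to the left.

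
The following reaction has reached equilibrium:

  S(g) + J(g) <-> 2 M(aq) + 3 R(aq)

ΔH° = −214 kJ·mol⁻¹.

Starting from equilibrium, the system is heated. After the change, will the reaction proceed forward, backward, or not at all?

The forward reaction is exothermic. Raising T favours the endothermic direction — shift to the left.

left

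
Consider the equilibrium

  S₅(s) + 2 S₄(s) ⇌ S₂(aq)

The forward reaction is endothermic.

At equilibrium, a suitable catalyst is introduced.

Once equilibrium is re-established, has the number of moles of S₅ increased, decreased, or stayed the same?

unchanged

A catalyst speeds both forward and reverse rates equally; it changes neither Q nor K — no shift from this change.
No net shift occurs, so the amount of S₅ is unchanged.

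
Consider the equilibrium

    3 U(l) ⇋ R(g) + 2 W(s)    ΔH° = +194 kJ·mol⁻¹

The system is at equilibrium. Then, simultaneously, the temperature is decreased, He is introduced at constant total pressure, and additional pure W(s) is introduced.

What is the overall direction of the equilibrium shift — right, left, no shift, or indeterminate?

The forward reaction is endothermic. Lowering T favours the exothermic direction — shift to the left.
Adding inert gas at constant total pressure expands the volume and lowers every reacting partial pressure. With Δn_gas = 1 − 0 = +1, Q moves away from K toward the side with fewer gas moles, so the system shifts toward the side with more gas moles — to the right.
W is a pure solid; its activity is 1 regardless of amount, so Q is unaffected — no shift from this change.
The individual effects push in opposite directions; without quantitative information the net direction cannot be determined.

cannot be determined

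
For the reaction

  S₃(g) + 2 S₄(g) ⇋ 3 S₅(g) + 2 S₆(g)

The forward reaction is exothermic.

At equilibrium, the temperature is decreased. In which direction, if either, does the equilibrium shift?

right

The forward reaction is exothermic. Lowering T favours the exothermic direction — shift to the right.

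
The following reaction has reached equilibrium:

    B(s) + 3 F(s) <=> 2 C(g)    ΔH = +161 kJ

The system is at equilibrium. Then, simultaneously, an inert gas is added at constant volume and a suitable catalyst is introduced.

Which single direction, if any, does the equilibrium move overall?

At constant volume, adding an inert gas leaves every reacting species' partial pressure unchanged, so Q is unchanged — no shift from this change.
A catalyst speeds both forward and reverse rates equally; it changes neither Q nor K — no shift from this change.
None of the changes alters Q relative to K, so there is no net shift.

no shift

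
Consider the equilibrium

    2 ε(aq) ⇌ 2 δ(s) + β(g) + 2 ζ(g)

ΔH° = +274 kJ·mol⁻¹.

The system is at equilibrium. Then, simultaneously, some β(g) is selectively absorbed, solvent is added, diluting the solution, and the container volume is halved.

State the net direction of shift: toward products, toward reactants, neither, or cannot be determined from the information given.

cannot be determined

Removing β (g), a product, drives the reaction to the right.
Dilution lowers every aqueous concentration by the same factor. Δn_aq = 0 − 2 = -2, so the system shifts toward the side with more dissolved moles — to the left.
Gas moles: reactants 0, products 3 (Δn_gas = +3). Compression shifts the system toward the side with fewer moles of gas — to the left.
The individual effects push in opposite directions; without quantitative information the net direction cannot be determined.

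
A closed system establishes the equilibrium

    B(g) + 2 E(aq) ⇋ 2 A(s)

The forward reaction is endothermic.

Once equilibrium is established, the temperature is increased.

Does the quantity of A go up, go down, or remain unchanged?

increases

The forward reaction is endothermic. Raising T favours the endothermic direction — shift to the right.
The net shift is to the right. A is a product, so its amount increases.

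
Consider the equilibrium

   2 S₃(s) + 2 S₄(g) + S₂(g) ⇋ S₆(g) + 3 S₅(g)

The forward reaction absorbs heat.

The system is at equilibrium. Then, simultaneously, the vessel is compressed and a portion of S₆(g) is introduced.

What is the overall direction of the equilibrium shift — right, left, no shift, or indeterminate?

left

Gas moles: reactants 3, products 4 (Δn_gas = +1). Compression shifts the system toward the side with fewer moles of gas — to the left.
Adding S₆ (g), a product, drives the reaction to the left.
All effects act in the same direction — net shift to the left.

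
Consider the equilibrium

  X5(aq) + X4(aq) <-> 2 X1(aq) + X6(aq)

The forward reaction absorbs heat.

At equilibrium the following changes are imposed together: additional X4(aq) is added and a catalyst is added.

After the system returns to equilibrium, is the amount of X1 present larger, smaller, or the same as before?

increases

Adding X4 (aq), a reactant, drives the reaction to the right.
A catalyst speeds both forward and reverse rates equally; it changes neither Q nor K — no shift from this change.
The net shift is to the right. X1 is a product, so its amount increases.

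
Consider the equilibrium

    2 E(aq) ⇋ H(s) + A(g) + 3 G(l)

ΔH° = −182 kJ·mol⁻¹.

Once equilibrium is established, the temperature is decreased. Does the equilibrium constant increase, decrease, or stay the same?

K depends on temperature via the van 't Hoff relation. The forward reaction is exothermic, so lowering T increases K.

increases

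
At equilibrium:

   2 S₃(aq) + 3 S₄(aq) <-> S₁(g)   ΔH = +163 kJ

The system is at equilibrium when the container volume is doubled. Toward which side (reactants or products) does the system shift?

Gas moles: reactants 0, products 1 (Δn_gas = +1). Expansion shifts the system toward the side with more moles of gas — to the right.

right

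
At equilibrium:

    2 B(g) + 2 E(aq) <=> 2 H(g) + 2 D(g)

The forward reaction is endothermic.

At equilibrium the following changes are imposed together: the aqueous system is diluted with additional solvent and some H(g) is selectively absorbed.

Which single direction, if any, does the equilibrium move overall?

cannot be determined

Dilution lowers every aqueous concentration by the same factor. Δn_aq = 0 − 2 = -2, so the system shifts toward the side with more dissolved moles — to the left.
Removing H (g), a product, drives the reaction to the right.
The individual effects push in opposite directions; without quantitative information the net direction cannot be determined.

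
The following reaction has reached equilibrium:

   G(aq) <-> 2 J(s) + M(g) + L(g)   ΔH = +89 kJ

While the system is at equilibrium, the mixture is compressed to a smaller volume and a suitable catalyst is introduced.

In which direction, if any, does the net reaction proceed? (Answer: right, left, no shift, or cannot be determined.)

Gas moles: reactants 0, products 2 (Δn_gas = +2). Compression shifts the system toward the side with fewer moles of gas — to the left.
A catalyst speeds both forward and reverse rates equally; it changes neither Q nor K — no shift from this change.
Only the nonzero effect(s) matter; the net shift is to the left.

left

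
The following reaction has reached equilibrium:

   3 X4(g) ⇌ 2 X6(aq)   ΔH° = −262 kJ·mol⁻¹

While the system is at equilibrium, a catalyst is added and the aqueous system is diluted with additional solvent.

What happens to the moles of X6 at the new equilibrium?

A catalyst speeds both forward and reverse rates equally; it changes neither Q nor K — no shift from this change.
Dilution lowers every aqueous concentration by the same factor. Δn_aq = 2 − 0 = +2, so the system shifts toward the side with more dissolved moles — to the right.
The net shift is to the right. X6 is a product, so its amount increases.

increases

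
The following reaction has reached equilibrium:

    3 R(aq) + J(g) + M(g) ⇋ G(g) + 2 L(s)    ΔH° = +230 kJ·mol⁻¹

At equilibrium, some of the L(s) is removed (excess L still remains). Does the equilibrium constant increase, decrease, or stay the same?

unchanged

The equilibrium constant depends only on temperature. This perturbation changes neither the position of equilibrium nor K.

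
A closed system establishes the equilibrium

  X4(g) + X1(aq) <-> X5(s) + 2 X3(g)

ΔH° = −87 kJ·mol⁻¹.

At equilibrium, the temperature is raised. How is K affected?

decreases

K depends on temperature via the van 't Hoff relation. The forward reaction is exothermic, so raising T decreases K.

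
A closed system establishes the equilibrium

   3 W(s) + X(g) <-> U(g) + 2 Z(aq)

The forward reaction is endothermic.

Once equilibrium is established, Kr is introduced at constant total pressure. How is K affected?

The equilibrium constant depends only on temperature. This perturbation changes neither the position of equilibrium nor K.

unchanged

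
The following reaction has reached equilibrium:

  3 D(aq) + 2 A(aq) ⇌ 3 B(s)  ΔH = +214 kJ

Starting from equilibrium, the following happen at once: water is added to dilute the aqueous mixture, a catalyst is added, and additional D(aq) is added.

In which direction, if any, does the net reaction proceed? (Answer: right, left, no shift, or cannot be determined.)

cannot be determined

Dilution lowers every aqueous concentration by the same factor. Δn_aq = 0 − 5 = -5, so the system shifts toward the side with more dissolved moles — to the left.
A catalyst speeds both forward and reverse rates equally; it changes neither Q nor K — no shift from this change.
Adding D (aq), a reactant, drives the reaction to the right.
The individual effects push in opposite directions; without quantitative information the net direction cannot be determined.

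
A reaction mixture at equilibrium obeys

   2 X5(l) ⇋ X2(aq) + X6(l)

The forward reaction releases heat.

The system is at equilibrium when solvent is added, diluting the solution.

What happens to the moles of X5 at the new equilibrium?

Dilution lowers every aqueous concentration by the same factor. Δn_aq = 1 − 0 = +1, so the system shifts toward the side with more dissolved moles — to the right.
The net shift is to the right. X5 is a reactant, so its amount decreases.

decreases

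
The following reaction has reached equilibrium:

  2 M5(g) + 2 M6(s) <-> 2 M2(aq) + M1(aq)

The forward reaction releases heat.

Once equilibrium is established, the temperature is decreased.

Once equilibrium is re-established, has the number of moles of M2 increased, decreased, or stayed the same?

increases

The forward reaction is exothermic. Lowering T favours the exothermic direction — shift to the right.
The net shift is to the right. M2 is a product, so its amount increases.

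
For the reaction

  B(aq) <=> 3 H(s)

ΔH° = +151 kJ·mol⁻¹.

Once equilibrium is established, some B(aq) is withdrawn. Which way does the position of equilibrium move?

left

Removing B (aq), a reactant, drives the reaction to the left.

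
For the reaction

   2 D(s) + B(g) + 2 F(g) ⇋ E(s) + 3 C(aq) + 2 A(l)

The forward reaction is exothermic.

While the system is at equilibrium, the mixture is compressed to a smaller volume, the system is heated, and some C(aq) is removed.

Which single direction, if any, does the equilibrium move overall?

cannot be determined

Gas moles: reactants 3, products 0 (Δn_gas = -3). Compression shifts the system toward the side with fewer moles of gas — to the right.
The forward reaction is exothermic. Raising T favours the endothermic direction — shift to the left.
Removing C (aq), a product, drives the reaction to the right.
The individual effects push in opposite directions; without quantitative information the net direction cannot be determined.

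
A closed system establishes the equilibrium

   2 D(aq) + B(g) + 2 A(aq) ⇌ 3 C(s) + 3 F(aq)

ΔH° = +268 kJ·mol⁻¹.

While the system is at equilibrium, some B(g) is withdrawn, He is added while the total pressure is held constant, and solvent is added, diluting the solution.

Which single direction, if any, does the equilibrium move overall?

Removing B (g), a reactant, drives the reaction to the left.
Adding inert gas at constant total pressure expands the volume and lowers every reacting partial pressure. With Δn_gas = 0 − 1 = -1, Q moves away from K toward the side with fewer gas moles, so the system shifts toward the side with more gas moles — to the left.
Dilution lowers every aqueous concentration by the same factor. Δn_aq = 3 − 4 = -1, so the system shifts toward the side with more dissolved moles — to the left.
All effects act in the same direction — net shift to the left.

left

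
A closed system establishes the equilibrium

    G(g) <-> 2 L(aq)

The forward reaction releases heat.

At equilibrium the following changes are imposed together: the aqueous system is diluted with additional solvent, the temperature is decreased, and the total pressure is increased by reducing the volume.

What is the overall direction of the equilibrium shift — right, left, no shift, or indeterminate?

right

Dilution lowers every aqueous concentration by the same factor. Δn_aq = 2 − 0 = +2, so the system shifts toward the side with more dissolved moles — to the right.
The forward reaction is exothermic. Lowering T favours the exothermic direction — shift to the right.
Gas moles: reactants 1, products 0 (Δn_gas = -1). Compression shifts the system toward the side with fewer moles of gas — to the right.
All effects act in the same direction — net shift to the right.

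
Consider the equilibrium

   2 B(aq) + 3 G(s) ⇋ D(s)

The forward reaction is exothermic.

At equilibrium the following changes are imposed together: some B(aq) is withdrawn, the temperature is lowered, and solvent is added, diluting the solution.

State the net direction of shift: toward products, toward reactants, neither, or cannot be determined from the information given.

Removing B (aq), a reactant, drives the reaction to the left.
The forward reaction is exothermic. Lowering T favours the exothermic direction — shift to the right.
Dilution lowers every aqueous concentration by the same factor. Δn_aq = 0 − 2 = -2, so the system shifts toward the side with more dissolved moles — to the left.
The individual effects push in opposite directions; without quantitative information the net direction cannot be determined.

cannot be determined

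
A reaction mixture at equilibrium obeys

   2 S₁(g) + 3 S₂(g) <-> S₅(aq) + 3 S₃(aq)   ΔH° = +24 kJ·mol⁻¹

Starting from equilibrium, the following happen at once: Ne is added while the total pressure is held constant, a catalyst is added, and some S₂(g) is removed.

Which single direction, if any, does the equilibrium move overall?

left

Adding inert gas at constant total pressure expands the volume and lowers every reacting partial pressure. With Δn_gas = 0 − 5 = -5, Q moves away from K toward the side with fewer gas moles, so the system shifts toward the side with more gas moles — to the left.
A catalyst speeds both forward and reverse rates equally; it changes neither Q nor K — no shift from this change.
Removing S₂ (g), a reactant, drives the reaction to the left.
Only the nonzero effect(s) matter; the net shift is to the left.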